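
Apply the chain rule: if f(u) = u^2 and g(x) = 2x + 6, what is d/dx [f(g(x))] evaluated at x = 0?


Using the chain rule: (f(g(x)))' = f'(g(x)) * g'(x)
First, find g(0):
g(0) = 2 * 0 + 6 = 6
Next, f'(u) = 2u
And g'(x) = 2
So f'(g(0)) * g'(0)
= 2 * 6 * 2
= 24

24


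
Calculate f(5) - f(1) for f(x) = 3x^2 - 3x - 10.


Net change = f(b) - f(a)
f(x) = 3x^2 - 3x - 10
Compute f(5):
f(5) = 3 * 5^2 - 3 * 5 - 10
= 75 - 15 - 10
= 50
Compute f(1):
f(1) = 3 * 1^2 - 3 * 1 - 10
= 3 - 3 - 10
= -10
Net change = 50 - (-10) = 60

60


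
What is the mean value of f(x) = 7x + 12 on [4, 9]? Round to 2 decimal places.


Average value = 1/(b-a) * integral from a to b of f(x) dx
First compute the integral of 7x + 12:
F(x) = (7/2)x^2 + 12x
F(9) = 7/2 * 81 + 12 * 9 = 783/2
F(4) = 7/2 * 16 + 12 * 4 = 104
Integral = 783/2 - 104 = 575/2
Average = (575/2) / (9 - 4) = (575/2) / 5
= 115/2 = 57.50

57.50


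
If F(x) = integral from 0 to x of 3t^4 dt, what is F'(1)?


By the Fundamental Theorem of Calculus (Part 1):
If F(x) = integral from 0 to x of f(t) dt, then F'(x) = f(x)
Here f(t) = 3t^4
So F'(x) = 3x^4
Evaluate at x = 1:
F'(1) = 3 * 1^4
= 3 * 1
= 3

3


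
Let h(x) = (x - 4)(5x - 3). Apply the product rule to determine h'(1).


Let u(x) = x - 4 and v(x) = 5x - 3
u'(x) = 1
v'(x) = 5
Product rule: h'(x) = u'(x)*v(x) + u(x)*v'(x)
= 1 * (5x - 3) + (x - 4) * 5
At x = 1:
u(1) = 1 * 1 - 4 = -3
v(1) = 5 * 1 - 3 = 2
h'(1) = 1 * 2 + (-3) * 5
= 2 - 15
= -13

-13


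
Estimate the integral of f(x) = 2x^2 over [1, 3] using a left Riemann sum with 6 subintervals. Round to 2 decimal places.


Left Riemann sum uses left endpoints of each subinterval.
Interval: [1, 3], n = 6
dx = (3 - 1) / 6 = 1/3
Left endpoints: [1, 4/3, 5/3, 2, 7/3, 8/3]
f values: [2, 32/9, 50/9, 8, 98/9, 128/9]
Sum = dx * (sum of f values)
= 1/3 * 398/9
= 398/27 ≈ 14.74

14.74


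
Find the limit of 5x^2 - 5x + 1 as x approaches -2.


Since polynomials are continuous, we use direct substitution.
lim(x->-2) of 5x^2 - 5x + 1
= 5 * (-2)^2 - 5 * (-2) + 1
= 20 + 10 + 1
= 31

31


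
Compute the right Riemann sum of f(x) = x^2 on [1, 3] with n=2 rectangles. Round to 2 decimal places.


Right Riemann sum uses right endpoints of each subinterval.
Interval: [1, 3], n = 2
dx = (3 - 1) / 2 = 1
Right endpoints: [2, 3]
f values: [4, 9]
Sum = dx * (sum of f values)
= 1 * 13
= 13 = 13.00

13.00


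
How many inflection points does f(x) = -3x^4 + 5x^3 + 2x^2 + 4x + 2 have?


Inflection points occur where f''(x) = 0 and concavity changes.
f(x) = -3x^4 + 5x^3 + 2x^2 + 4x + 2
f'(x) = -12x^3 + 15x^2 + 4x + 4
f''(x) = -36x^2 + 30x + 4
This is a quadratic in x. Use the discriminant to count real roots.
Discriminant = (30)^2 - 4 * (-36) * 4
= 900 - (-576)
= 1476
Since discriminant > 0, f''(x) = 0 has 2 distinct real solutions.
A quadratic with two distinct real roots changes sign at each root, so concavity changes at both.
Number of inflection points: 2

2


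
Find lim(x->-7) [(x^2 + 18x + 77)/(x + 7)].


Direct substitution gives 0/0, so we factor the numerator.
Factor: (x^2 + 18x + 77) = (x + 7)(x + 11)
Cancel the common factor (x + 7):
(x^2 + 18x + 77)/(x + 7) = (x + 11)
Now substitute x = -7:
= (-7) - (-11) = 4

4


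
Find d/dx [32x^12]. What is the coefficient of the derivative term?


We apply the power rule: d/dx [ax^n] = a*n * x^(n-1)
d/dx [32x^12]
= 32 * 12 * x^(12-1)
= 384x^11
The coefficient is 384

384


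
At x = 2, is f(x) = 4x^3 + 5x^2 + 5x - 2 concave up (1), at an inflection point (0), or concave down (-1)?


Concavity is determined by the sign of f''(x).
f(x) = 4x^3 + 5x^2 + 5x - 2
f'(x) = 12x^2 + 10x + 5
f''(x) = 24x + 10
f''(2) = 24 * 2 + 10
= 48 + 10
= 58
Since f''(2) > 0, the function is concave up (1)

1


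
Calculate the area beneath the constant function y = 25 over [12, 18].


The area under a constant function y = 25 is a rectangle.
Width = 18 - 12 = 6
Height = 25
Area = width * height
= 6 * 25
= 150

150


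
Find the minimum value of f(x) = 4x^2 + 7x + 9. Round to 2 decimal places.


For a quadratic f(x) = ax^2 + bx + c with a > 0, the minimum is at the vertex.
Vertex x-coordinate: x = -b/(2a)
x = -(7) / (2 * 4)
x = -7/8
Substitute back to find the minimum value:
f(-7/8) = 4 * (-7/8)^2 + 7 * (-7/8) + 9
= 49/16 - 49/8 + 9
= 95/16 ≈ 5.94

5.94


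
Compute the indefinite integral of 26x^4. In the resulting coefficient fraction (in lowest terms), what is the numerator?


Apply the power rule for integration:
integral of ax^n dx = a/(n+1) * x^(n+1) + C
integral of 26x^4 dx
= 26/5 * x^5 + C
The coefficient in lowest terms is 26/5, and its numerator is 26

26


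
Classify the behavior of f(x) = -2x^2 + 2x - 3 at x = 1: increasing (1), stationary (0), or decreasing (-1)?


Compute f'(x) to determine behavior:
f'(x) = -4x + 2
f'(1) = -4 * 1 + 2
= -4 + 2
= -2
Since f'(1) < 0, the function is decreasing (-1)

-1


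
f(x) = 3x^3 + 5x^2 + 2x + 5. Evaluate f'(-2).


Differentiate f(x) = 3x^3 + 5x^2 + 2x + 5 term by term:
f'(x) = 9x^2 + 10x + 2
Substitute x = -2:
f'(-2) = 9 * (-2)^2 + 10 * (-2) + 2
= 36 - 20 + 2
= 18

18


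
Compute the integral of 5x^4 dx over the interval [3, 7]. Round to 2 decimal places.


Find the antiderivative of 5x^4:
F(x) = 5/5 * x^5
Apply the Fundamental Theorem of Calculus:
F(7) - F(3)
= 5/5 * 7^5 - 5/5 * 3^5
= 5/5 * (16807 - 243)
= 5/5 * 16564
= 16564 = 16564.00

16564.00


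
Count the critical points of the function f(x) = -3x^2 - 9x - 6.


Find where f'(x) = 0:
f'(x) = -6x - 9
Set f'(x) = 0:
-6x - 9 = 0
x = 9 / (-6) = -3/2
This is a linear equation in x, so there is exactly one solution.
Number of critical points: 1

1


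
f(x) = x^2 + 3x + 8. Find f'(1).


Differentiate term by term using power and sum rules:
f(x) = x^2 + 3x + 8
f'(x) = 2x + 3
Substitute x = 1:
f'(1) = 2 * 1 + 3
= 2 + 3
= 5

5


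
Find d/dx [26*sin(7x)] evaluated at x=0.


Apply the chain rule to differentiate 26*sin(7x):
d/dx [26*sin(7x)]
= 26 * cos(7x) * d/dx(7x)
= 26 * 7 * cos(7x)
= 182 * cos(7x)
Evaluate at x = 0:
= 182 * cos(0)
= 182 * 1
= 182

182


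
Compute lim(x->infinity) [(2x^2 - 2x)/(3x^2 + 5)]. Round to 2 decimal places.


For limits at infinity with equal-degree polynomials,
we compare leading coefficients.
Numerator leading term: 2x^2
Denominator leading term: 3x^2
Divide both by x^2:
lim = (2 - 2/x) / (3 + 5/x^2)
As x -> infinity, the 1/x and 1/x^2 terms vanish:
= 2/3 ≈ 0.67

0.67


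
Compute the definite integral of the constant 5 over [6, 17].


The integral of a constant k over [a, b] equals k * (b - a).
integral from 6 to 17 of 5 dx
= 5 * (17 - 6)
= 5 * 11
= 55

55


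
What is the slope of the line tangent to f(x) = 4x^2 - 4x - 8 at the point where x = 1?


The slope of the tangent line equals f'(x) at the point.
f(x) = 4x^2 - 4x - 8
f'(x) = 8x - 4
At x = 1:
f'(1) = 8 * 1 - 4
= 8 - 4
= 4

4


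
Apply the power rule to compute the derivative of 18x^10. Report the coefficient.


We apply the power rule: d/dx [ax^n] = a*n * x^(n-1)
d/dx [18x^10]
= 18 * 10 * x^(10-1)
= 180x^9
The coefficient is 180

180


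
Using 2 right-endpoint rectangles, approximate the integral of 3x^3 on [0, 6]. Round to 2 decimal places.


Right Riemann sum uses right endpoints of each subinterval.
Interval: [0, 6], n = 2
dx = (6 - 0) / 2 = 3
Right endpoints: [3, 6]
f values: [81, 648]
Sum = dx * (sum of f values)
= 3 * 729
= 2187 = 2187.00

2187.00


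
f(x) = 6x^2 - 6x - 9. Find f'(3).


Differentiate term by term using power and sum rules:
f(x) = 6x^2 - 6x - 9
f'(x) = 12x - 6
Substitute x = 3:
f'(3) = 12 * 3 - 6
= 36 - 6
= 30

30


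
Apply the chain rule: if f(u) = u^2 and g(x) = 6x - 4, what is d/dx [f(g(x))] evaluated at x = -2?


Using the chain rule: (f(g(x)))' = f'(g(x)) * g'(x)
First, find g(-2):
g(-2) = 6 * (-2) - 4 = -16
Next, f'(u) = 2u
And g'(x) = 6
So f'(g(-2)) * g'(-2)
= 2 * (-16) * 6
= -192

-192


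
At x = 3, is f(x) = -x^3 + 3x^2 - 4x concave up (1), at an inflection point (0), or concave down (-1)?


Concavity is determined by the sign of f''(x).
f(x) = -x^3 + 3x^2 - 4x
f'(x) = -3x^2 + 6x - 4
f''(x) = -6x + 6
f''(3) = -6 * 3 + 6
= -18 + 6
= -12
Since f''(3) < 0, the function is concave down (-1)

-1


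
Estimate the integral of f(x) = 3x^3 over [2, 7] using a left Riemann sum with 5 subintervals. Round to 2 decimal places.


Left Riemann sum uses left endpoints of each subinterval.
Interval: [2, 7], n = 5
dx = (7 - 2) / 5 = 1
Left endpoints: [2, 3, 4, 5, 6]
f values: [24, 81, 192, 375, 648]
Sum = dx * (sum of f values)
= 1 * 1320
= 1320 = 1320.00

1320.00


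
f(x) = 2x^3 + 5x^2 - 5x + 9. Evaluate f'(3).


Differentiate f(x) = 2x^3 + 5x^2 - 5x + 9 term by term:
f'(x) = 6x^2 + 10x - 5
Substitute x = 3:
f'(3) = 6 * 3^2 + 10 * 3 - 5
= 54 + 30 - 5
= 79

79


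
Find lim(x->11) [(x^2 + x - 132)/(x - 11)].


Direct substitution gives 0/0, so we factor the numerator.
Factor: (x^2 + x - 132) = (x - 11)(x + 12)
Cancel the common factor (x - 11):
(x^2 + x - 132)/(x - 11) = (x + 12)
Now substitute x = 11:
= (11) - (-12) = 23

23


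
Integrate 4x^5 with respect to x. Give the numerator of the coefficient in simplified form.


Apply the power rule for integration:
integral of ax^n dx = a/(n+1) * x^(n+1) + C
integral of 4x^5 dx
= 4/6 * x^6 + C
= 2/3 * x^6 + C
The coefficient in lowest terms is 2/3, and its numerator is 2

2


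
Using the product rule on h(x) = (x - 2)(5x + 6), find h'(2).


Let u(x) = x - 2 and v(x) = 5x + 6
u'(x) = 1
v'(x) = 5
Product rule: h'(x) = u'(x)*v(x) + u(x)*v'(x)
= 1 * (5x + 6) + (x - 2) * 5
At x = 2:
u(2) = 1 * 2 - 2 = 0
v(2) = 5 * 2 + 6 = 16
h'(2) = 1 * 16 + 0 * 5
= 16 + 0
= 16

16


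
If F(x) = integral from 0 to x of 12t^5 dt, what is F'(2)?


By the Fundamental Theorem of Calculus (Part 1):
If F(x) = integral from 0 to x of f(t) dt, then F'(x) = f(x)
Here f(t) = 12t^5
So F'(x) = 12x^5
Evaluate at x = 2:
F'(2) = 12 * 2^5
= 12 * 32
= 384

384


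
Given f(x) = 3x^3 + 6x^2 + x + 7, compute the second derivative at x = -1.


First derivative:
f'(x) = 9x^2 + 12x + 1
Second derivative:
f''(x) = 18x + 12
Substitute x = -1:
f''(-1) = 18 * (-1) + 12
= -18 + 12
= -6

-6


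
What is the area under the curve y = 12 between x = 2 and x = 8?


The area under a constant function y = 12 is a rectangle.
Width = 8 - 2 = 6
Height = 12
Area = width * height
= 6 * 12
= 72

72


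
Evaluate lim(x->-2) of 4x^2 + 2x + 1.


Since polynomials are continuous, we use direct substitution.
lim(x->-2) of 4x^2 + 2x + 1
= 4 * (-2)^2 + 2 * (-2) + 1
= 16 - 4 + 1
= 13

13


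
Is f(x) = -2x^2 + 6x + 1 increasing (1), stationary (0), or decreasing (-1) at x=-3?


Compute f'(x) to determine behavior:
f'(x) = -4x + 6
f'(-3) = -4 * (-3) + 6
= 12 + 6
= 18
Since f'(-3) > 0, the function is increasing (1)

1


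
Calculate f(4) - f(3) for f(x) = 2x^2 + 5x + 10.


Net change = f(b) - f(a)
f(x) = 2x^2 + 5x + 10
Compute f(4):
f(4) = 2 * 4^2 + 5 * 4 + 10
= 32 + 20 + 10
= 62
Compute f(3):
f(3) = 2 * 3^2 + 5 * 3 + 10
= 18 + 15 + 10
= 43
Net change = 62 - 43 = 19

19


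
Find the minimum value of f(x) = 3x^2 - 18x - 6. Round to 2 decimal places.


For a quadratic f(x) = ax^2 + bx + c with a > 0, the minimum is at the vertex.
Vertex x-coordinate: x = -b/(2a)
x = -(-18) / (2 * 3)
x = 18/6 = 3
Substitute back to find the minimum value:
f(3) = 3 * 3^2 - 18 * 3 - 6
= 27 - 54 - 6
= -33 = -33.00

-33.00


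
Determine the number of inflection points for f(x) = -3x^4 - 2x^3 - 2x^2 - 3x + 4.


Inflection points occur where f''(x) = 0 and concavity changes.
f(x) = -3x^4 - 2x^3 - 2x^2 - 3x + 4
f'(x) = -12x^3 - 6x^2 - 4x - 3
f''(x) = -36x^2 - 12x - 4
This is a quadratic in x. Use the discriminant to count real roots.
Discriminant = (-12)^2 - 4 * (-36) * (-4)
= 144 - 576
= -432
Since discriminant < 0, f''(x) = 0 has no real solutions.
Number of inflection points: 0

0


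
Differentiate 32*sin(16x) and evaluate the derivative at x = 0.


Apply the chain rule to differentiate 32*sin(16x):
d/dx [32*sin(16x)]
= 32 * cos(16x) * d/dx(16x)
= 32 * 16 * cos(16x)
= 512 * cos(16x)
Evaluate at x = 0:
= 512 * cos(0)
= 512 * 1
= 512

512


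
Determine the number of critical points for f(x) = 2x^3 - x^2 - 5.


Find where f'(x) = 0:
f(x) = 2x^3 - x^2 - 5
f'(x) = 6x^2 - 2x
This is a quadratic in x. Use the discriminant to count real roots.
Discriminant = (-2)^2 - 4 * 6 * 0
= 4 - 0
= 4
Since discriminant > 0, f'(x) = 0 has 2 real solutions.
Number of critical points: 2

2


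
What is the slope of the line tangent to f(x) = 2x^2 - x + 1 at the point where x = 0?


The slope of the tangent line equals f'(x) at the point.
f(x) = 2x^2 - x + 1
f'(x) = 4x - 1
At x = 0:
f'(0) = 4 * 0 - 1
= 0 - 1
= -1

-1


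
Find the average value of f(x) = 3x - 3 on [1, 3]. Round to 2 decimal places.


Average value = 1/(b-a) * integral from a to b of f(x) dx
First compute the integral of 3x - 3:
F(x) = (3/2)x^2 - 3x
F(3) = 3/2 * 9 - 3 * 3 = 9/2
F(1) = 3/2 * 1 - 3 * 1 = -3/2
Integral = 9/2 - (-3/2) = 6
Average = 6 / (3 - 1) = 6 / 2
= 3 = 3.00

3.00


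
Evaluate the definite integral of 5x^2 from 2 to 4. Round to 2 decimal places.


Find the antiderivative of 5x^2:
F(x) = 5/3 * x^3
Apply the Fundamental Theorem of Calculus:
F(4) - F(2)
= 5/3 * 4^3 - 5/3 * 2^3
= 5/3 * (64 - 8)
= 5/3 * 56
= 280/3 ≈ 93.33

93.33


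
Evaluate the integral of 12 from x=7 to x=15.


The integral of a constant k over [a, b] equals k * (b - a).
integral from 7 to 15 of 12 dx
= 12 * (15 - 7)
= 12 * 8
= 96

96


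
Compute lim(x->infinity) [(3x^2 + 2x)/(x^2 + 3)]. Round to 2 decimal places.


For limits at infinity with equal-degree polynomials,
we compare leading coefficients.
Numerator leading term: 3x^2
Denominator leading term: x^2
Divide both by x^2:
lim = (3 + 2/x) / (1 + 3/x^2)
As x -> infinity, the 1/x and 1/x^2 terms vanish:
= 3/1 = 3 = 3.00

3.00


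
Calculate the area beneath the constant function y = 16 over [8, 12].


The area under a constant function y = 16 is a rectangle.
Width = 12 - 8 = 4
Height = 16
Area = width * height
= 4 * 16
= 64

64


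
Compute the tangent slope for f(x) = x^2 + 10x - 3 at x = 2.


The slope of the tangent line equals f'(x) at the point.
f(x) = x^2 + 10x - 3
f'(x) = 2x + 10
At x = 2:
f'(2) = 2 * 2 + 10
= 4 + 10
= 14

14


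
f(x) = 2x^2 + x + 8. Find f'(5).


Differentiate term by term using power and sum rules:
f(x) = 2x^2 + x + 8
f'(x) = 4x + 1
Substitute x = 5:
f'(5) = 4 * 5 + 1
= 20 + 1
= 21

21


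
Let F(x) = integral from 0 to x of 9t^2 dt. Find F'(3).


By the Fundamental Theorem of Calculus (Part 1):
If F(x) = integral from 0 to x of f(t) dt, then F'(x) = f(x)
Here f(t) = 9t^2
So F'(x) = 9x^2
Evaluate at x = 3:
F'(3) = 9 * 3^2
= 9 * 9
= 81

81


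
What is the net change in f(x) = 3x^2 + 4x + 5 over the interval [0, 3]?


Net change = f(b) - f(a)
f(x) = 3x^2 + 4x + 5
Compute f(3):
f(3) = 3 * 3^2 + 4 * 3 + 5
= 27 + 12 + 5
= 44
Compute f(0):
f(0) = 3 * 0^2 + 4 * 0 + 5
= 0 + 0 + 5
= 5
Net change = 44 - 5 = 39

39


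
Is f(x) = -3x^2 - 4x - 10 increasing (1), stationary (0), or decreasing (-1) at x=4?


Compute f'(x) to determine behavior:
f'(x) = -6x - 4
f'(4) = -6 * 4 - 4
= -24 - 4
= -28
Since f'(4) < 0, the function is decreasing (-1)

-1


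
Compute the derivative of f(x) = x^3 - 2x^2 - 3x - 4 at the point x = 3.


Differentiate f(x) = x^3 - 2x^2 - 3x - 4 term by term:
f'(x) = 3x^2 - 4x - 3
Substitute x = 3:
f'(3) = 3 * 3^2 - 4 * 3 - 3
= 27 - 12 - 3
= 12

12


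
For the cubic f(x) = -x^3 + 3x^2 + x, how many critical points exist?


Find where f'(x) = 0:
f(x) = -x^3 + 3x^2 + x
f'(x) = -3x^2 + 6x + 1
This is a quadratic in x. Use the discriminant to count real roots.
Discriminant = (6)^2 - 4 * (-3) * 1
= 36 - (-12)
= 48
Since discriminant > 0, f'(x) = 0 has 2 real solutions.
Number of critical points: 2

2


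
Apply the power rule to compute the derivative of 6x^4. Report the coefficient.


We apply the power rule: d/dx [ax^n] = a*n * x^(n-1)
d/dx [6x^4]
= 6 * 4 * x^(4-1)
= 24x^3
The coefficient is 24

24


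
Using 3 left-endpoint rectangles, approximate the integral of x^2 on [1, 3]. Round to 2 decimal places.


Left Riemann sum uses left endpoints of each subinterval.
Interval: [1, 3], n = 3
dx = (3 - 1) / 3 = 2/3
Left endpoints: [1, 5/3, 7/3]
f values: [1, 25/9, 49/9]
Sum = dx * (sum of f values)
= 2/3 * 83/9
= 166/27 ≈ 6.15

6.15


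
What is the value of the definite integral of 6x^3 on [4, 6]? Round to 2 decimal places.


Find the antiderivative of 6x^3:
F(x) = 6/4 * x^4
Apply the Fundamental Theorem of Calculus:
F(6) - F(4)
= 6/4 * 6^4 - 6/4 * 4^4
= 6/4 * (1296 - 256)
= 6/4 * 1040
= 1560 = 1560.00

1560.00


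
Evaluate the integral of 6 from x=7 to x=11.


The integral of a constant k over [a, b] equals k * (b - a).
integral from 7 to 11 of 6 dx
= 6 * (11 - 7)
= 6 * 4
= 24

24


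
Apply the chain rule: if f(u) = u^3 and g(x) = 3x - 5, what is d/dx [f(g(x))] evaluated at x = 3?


Using the chain rule: (f(g(x)))' = f'(g(x)) * g'(x)
First, find g(3):
g(3) = 3 * 3 - 5 = 4
Next, f'(u) = 3u^2
And g'(x) = 3
So f'(g(3)) * g'(3)
= 3 * 4^2 * 3
= 3 * 16 * 3
= 144

144


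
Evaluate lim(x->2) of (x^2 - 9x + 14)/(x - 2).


Direct substitution gives 0/0, so we factor the numerator.
Factor: (x^2 - 9x + 14) = (x - 2)(x - 7)
Cancel the common factor (x - 2):
(x^2 - 9x + 14)/(x - 2) = (x - 7)
Now substitute x = 2:
= (2) - (7) = -5

-5


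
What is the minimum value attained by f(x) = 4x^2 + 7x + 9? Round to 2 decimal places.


For a quadratic f(x) = ax^2 + bx + c with a > 0, the minimum is at the vertex.
Vertex x-coordinate: x = -b/(2a)
x = -(7) / (2 * 4)
x = -7/8
Substitute back to find the minimum value:
f(-7/8) = 4 * (-7/8)^2 + 7 * (-7/8) + 9
= 49/16 - 49/8 + 9
= 95/16 ≈ 5.94

5.94


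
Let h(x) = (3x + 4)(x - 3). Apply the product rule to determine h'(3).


Let u(x) = 3x + 4 and v(x) = x - 3
u'(x) = 3
v'(x) = 1
Product rule: h'(x) = u'(x)*v(x) + u(x)*v'(x)
= 3 * (x - 3) + (3x + 4) * 1
At x = 3:
u(3) = 3 * 3 + 4 = 13
v(3) = 1 * 3 - 3 = 0
h'(3) = 3 * 0 + 13 * 1
= 0 + 13
= 13

13


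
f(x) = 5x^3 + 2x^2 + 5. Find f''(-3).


First derivative:
f'(x) = 15x^2 + 4x
Second derivative:
f''(x) = 30x + 4
Substitute x = -3:
f''(-3) = 30 * (-3) + 4
= -90 + 4
= -86

-86


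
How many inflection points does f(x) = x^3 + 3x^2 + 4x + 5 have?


Inflection points occur where f''(x) = 0 and concavity changes.
f(x) = x^3 + 3x^2 + 4x + 5
f'(x) = 3x^2 + 6x + 4
f''(x) = 6x + 6
Set f''(x) = 0:
6x + 6 = 0
x = -6 / 6 = -1
Since f''(x) is linear (degree 1), it changes sign at this point.
Therefore there is exactly 1 inflection point.

1


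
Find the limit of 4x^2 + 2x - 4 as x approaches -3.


Since polynomials are continuous, we use direct substitution.
lim(x->-3) of 4x^2 + 2x - 4
= 4 * (-3)^2 + 2 * (-3) - 4
= 36 - 6 - 4
= 26

26


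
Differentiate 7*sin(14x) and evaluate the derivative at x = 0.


Apply the chain rule to differentiate 7*sin(14x):
d/dx [7*sin(14x)]
= 7 * cos(14x) * d/dx(14x)
= 7 * 14 * cos(14x)
= 98 * cos(14x)
Evaluate at x = 0:
= 98 * cos(0)
= 98 * 1
= 98

98


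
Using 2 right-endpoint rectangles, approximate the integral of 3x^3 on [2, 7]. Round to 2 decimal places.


Right Riemann sum uses right endpoints of each subinterval.
Interval: [2, 7], n = 2
dx = (7 - 2) / 2 = 5/2
Right endpoints: [9/2, 7]
f values: [2187/8, 1029]
Sum = dx * (sum of f values)
= 5/2 * 10419/8
= 52095/16 ≈ 3255.94

3255.94


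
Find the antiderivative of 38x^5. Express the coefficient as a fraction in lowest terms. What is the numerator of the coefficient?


Apply the power rule for integration:
integral of ax^n dx = a/(n+1) * x^(n+1) + C
integral of 38x^5 dx
= 38/6 * x^6 + C
= 19/3 * x^6 + C
The coefficient in lowest terms is 19/3, and its numerator is 19

19


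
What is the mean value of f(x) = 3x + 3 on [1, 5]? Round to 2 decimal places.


Average value = 1/(b-a) * integral from a to b of f(x) dx
First compute the integral of 3x + 3:
F(x) = (3/2)x^2 + 3x
F(5) = 3/2 * 25 + 3 * 5 = 105/2
F(1) = 3/2 * 1 + 3 * 1 = 9/2
Integral = 105/2 - 9/2 = 48
Average = 48 / (5 - 1) = 48 / 4
= 12 = 12.00

12.00


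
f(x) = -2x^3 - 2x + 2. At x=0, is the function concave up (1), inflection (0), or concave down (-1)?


Concavity is determined by the sign of f''(x).
f(x) = -2x^3 - 2x + 2
f'(x) = -6x^2 - 2
f''(x) = -12x
f''(0) = -12 * 0 + 0
= 0 + 0
= 0
f''(0) = 0, and f''(x) is linear with nonzero slope -12, so f'' changes sign at x = 0. Hence the function is at an inflection point (0)

0


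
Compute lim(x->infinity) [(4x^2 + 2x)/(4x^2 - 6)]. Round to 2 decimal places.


For limits at infinity with equal-degree polynomials,
we compare leading coefficients.
Numerator leading term: 4x^2
Denominator leading term: 4x^2
Divide both by x^2:
lim = (4 + 2/x) / (4 - 6/x^2)
As x -> infinity, the 1/x and 1/x^2 terms vanish:
= 4/4 = 1 = 1.00

1.00


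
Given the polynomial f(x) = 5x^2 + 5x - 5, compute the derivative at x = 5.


Differentiate term by term using power and sum rules:
f(x) = 5x^2 + 5x - 5
f'(x) = 10x + 5
Substitute x = 5:
f'(5) = 10 * 5 + 5
= 50 + 5
= 55

55


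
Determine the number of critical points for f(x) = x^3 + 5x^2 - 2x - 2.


Find where f'(x) = 0:
f(x) = x^3 + 5x^2 - 2x - 2
f'(x) = 3x^2 + 10x - 2
This is a quadratic in x. Use the discriminant to count real roots.
Discriminant = (10)^2 - 4 * 3 * (-2)
= 100 - (-24)
= 124
Since discriminant > 0, f'(x) = 0 has 2 real solutions.
Number of critical points: 2

2


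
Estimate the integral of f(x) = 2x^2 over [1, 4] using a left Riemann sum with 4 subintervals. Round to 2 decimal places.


Left Riemann sum uses left endpoints of each subinterval.
Interval: [1, 4], n = 4
dx = (4 - 1) / 4 = 3/4
Left endpoints: [1, 7/4, 5/2, 13/4]
f values: [2, 49/8, 25/2, 169/8]
Sum = dx * (sum of f values)
= 3/4 * 167/4
= 501/16 ≈ 31.31

31.31


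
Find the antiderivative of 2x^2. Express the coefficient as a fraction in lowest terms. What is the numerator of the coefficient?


Apply the power rule for integration:
integral of ax^n dx = a/(n+1) * x^(n+1) + C
integral of 2x^2 dx
= 2/3 * x^3 + C
The coefficient in lowest terms is 2/3, and its numerator is 2

2


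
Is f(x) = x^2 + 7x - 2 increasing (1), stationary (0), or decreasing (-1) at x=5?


Compute f'(x) to determine behavior:
f'(x) = 2x + 7
f'(5) = 2 * 5 + 7
= 10 + 7
= 17
Since f'(5) > 0, the function is increasing (1)

1


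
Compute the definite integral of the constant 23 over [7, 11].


The integral of a constant k over [a, b] equals k * (b - a).
integral from 7 to 11 of 23 dx
= 23 * (11 - 7)
= 23 * 4
= 92

92


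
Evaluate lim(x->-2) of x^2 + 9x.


Since polynomials are continuous, we use direct substitution.
lim(x->-2) of x^2 + 9x
= 1 * (-2)^2 + 9 * (-2) + 0
= 4 - 18 + 0
= -14

-14


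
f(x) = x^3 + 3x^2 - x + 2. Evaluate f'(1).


Differentiate f(x) = x^3 + 3x^2 - x + 2 term by term:
f'(x) = 3x^2 + 6x - 1
Substitute x = 1:
f'(1) = 3 * 1^2 + 6 * 1 - 1
= 3 + 6 - 1
= 8

8


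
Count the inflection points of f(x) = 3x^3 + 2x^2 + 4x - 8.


Inflection points occur where f''(x) = 0 and concavity changes.
f(x) = 3x^3 + 2x^2 + 4x - 8
f'(x) = 9x^2 + 4x + 4
f''(x) = 18x + 4
Set f''(x) = 0:
18x + 4 = 0
x = -4 / 18 = -2/9
Since f''(x) is linear (degree 1), it changes sign at this point.
Therefore there is exactly 1 inflection point.

1


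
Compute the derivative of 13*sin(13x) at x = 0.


Apply the chain rule to differentiate 13*sin(13x):
d/dx [13*sin(13x)]
= 13 * cos(13x) * d/dx(13x)
= 13 * 13 * cos(13x)
= 169 * cos(13x)
Evaluate at x = 0:
= 169 * cos(0)
= 169 * 1
= 169

169


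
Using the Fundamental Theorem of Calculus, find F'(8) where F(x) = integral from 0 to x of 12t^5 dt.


By the Fundamental Theorem of Calculus (Part 1):
If F(x) = integral from 0 to x of f(t) dt, then F'(x) = f(x)
Here f(t) = 12t^5
So F'(x) = 12x^5
Evaluate at x = 8:
F'(8) = 12 * 8^5
= 12 * 32768
= 393216

393216


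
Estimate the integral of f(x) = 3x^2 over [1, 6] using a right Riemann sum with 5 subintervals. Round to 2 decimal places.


Right Riemann sum uses right endpoints of each subinterval.
Interval: [1, 6], n = 5
dx = (6 - 1) / 5 = 1
Right endpoints: [2, 3, 4, 5, 6]
f values: [12, 27, 48, 75, 108]
Sum = dx * (sum of f values)
= 1 * 270
= 270 = 270.00

270.00


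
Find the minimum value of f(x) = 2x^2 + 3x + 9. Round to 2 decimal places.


For a quadratic f(x) = ax^2 + bx + c with a > 0, the minimum is at the vertex.
Vertex x-coordinate: x = -b/(2a)
x = -(3) / (2 * 2)
x = -3/4
Substitute back to find the minimum value:
f(-3/4) = 2 * (-3/4)^2 + 3 * (-3/4) + 9
= 9/8 - 9/4 + 9
= 63/8 ≈ 7.88

7.88


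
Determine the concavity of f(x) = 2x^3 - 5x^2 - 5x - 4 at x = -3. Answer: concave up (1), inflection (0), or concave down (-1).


Concavity is determined by the sign of f''(x).
f(x) = 2x^3 - 5x^2 - 5x - 4
f'(x) = 6x^2 - 10x - 5
f''(x) = 12x - 10
f''(-3) = 12 * (-3) - 10
= -36 - 10
= -46
Since f''(-3) < 0, the function is concave down (-1)

-1


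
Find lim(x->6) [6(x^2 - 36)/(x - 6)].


Direct substitution gives 0/0, so we factor the numerator.
Factor: 6(x^2 - 36) = 6 * (x - 6)(x + 6)
Cancel the common factor (x - 6):
6(x^2 - 36)/(x - 6) = 6 * (x + 6)
Now substitute x = 6:
= 6 * (6 + 6) = 72

72


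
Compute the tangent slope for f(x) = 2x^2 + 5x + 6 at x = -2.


The slope of the tangent line equals f'(x) at the point.
f(x) = 2x^2 + 5x + 6
f'(x) = 4x + 5
At x = -2:
f'(-2) = 4 * (-2) + 5
= -8 + 5
= -3

-3


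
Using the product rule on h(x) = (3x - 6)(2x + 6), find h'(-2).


Let u(x) = 3x - 6 and v(x) = 2x + 6
u'(x) = 3
v'(x) = 2
Product rule: h'(x) = u'(x)*v(x) + u(x)*v'(x)
= 3 * (2x + 6) + (3x - 6) * 2
At x = -2:
u(-2) = 3 * (-2) - 6 = -12
v(-2) = 2 * (-2) + 6 = 2
h'(-2) = 3 * 2 + (-12) * 2
= 6 - 24
= -18

-18


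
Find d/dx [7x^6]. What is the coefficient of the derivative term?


We apply the power rule: d/dx [ax^n] = a*n * x^(n-1)
d/dx [7x^6]
= 7 * 6 * x^(6-1)
= 42x^5
The coefficient is 42

42


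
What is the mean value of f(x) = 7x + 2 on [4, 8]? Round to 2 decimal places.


Average value = 1/(b-a) * integral from a to b of f(x) dx
First compute the integral of 7x + 2:
F(x) = (7/2)x^2 + 2x
F(8) = 7/2 * 64 + 2 * 8 = 240
F(4) = 7/2 * 16 + 2 * 4 = 64
Integral = 240 - 64 = 176
Average = 176 / (8 - 4) = 176 / 4
= 44 = 44.00

44.00


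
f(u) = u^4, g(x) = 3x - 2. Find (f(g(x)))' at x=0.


Using the chain rule: (f(g(x)))' = f'(g(x)) * g'(x)
First, find g(0):
g(0) = 3 * 0 - 2 = -2
Next, f'(u) = 4u^3
And g'(x) = 3
So f'(g(0)) * g'(0)
= 4 * (-2)^3 * 3
= 4 * (-8) * 3
= -96

-96


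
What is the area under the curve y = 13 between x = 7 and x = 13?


The area under a constant function y = 13 is a rectangle.
Width = 13 - 7 = 6
Height = 13
Area = width * height
= 6 * 13
= 78

78


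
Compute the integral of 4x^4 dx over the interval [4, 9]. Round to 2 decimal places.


Find the antiderivative of 4x^4:
F(x) = 4/5 * x^5
Apply the Fundamental Theorem of Calculus:
F(9) - F(4)
= 4/5 * 9^5 - 4/5 * 4^5
= 4/5 * (59049 - 1024)
= 4/5 * 58025
= 46420 = 46420.00

46420.00


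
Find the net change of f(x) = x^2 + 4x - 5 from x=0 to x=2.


Net change = f(b) - f(a)
f(x) = x^2 + 4x - 5
Compute f(2):
f(2) = 1 * 2^2 + 4 * 2 - 5
= 4 + 8 - 5
= 7
Compute f(0):
f(0) = 1 * 0^2 + 4 * 0 - 5
= 0 + 0 - 5
= -5
Net change = 7 - (-5) = 12

12


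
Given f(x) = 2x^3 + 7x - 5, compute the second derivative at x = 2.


First derivative:
f'(x) = 6x^2 + 7
Second derivative:
f''(x) = 12x
Substitute x = 2:
f''(2) = 12 * 2 + 0
= 24 + 0
= 24

24


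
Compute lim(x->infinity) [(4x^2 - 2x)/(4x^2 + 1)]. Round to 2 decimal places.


For limits at infinity with equal-degree polynomials,
we compare leading coefficients.
Numerator leading term: 4x^2
Denominator leading term: 4x^2
Divide both by x^2:
lim = (4 - 2/x) / (4 + 1/x^2)
As x -> infinity, the 1/x and 1/x^2 terms vanish:
= 4/4 = 1 = 1.00

1.00


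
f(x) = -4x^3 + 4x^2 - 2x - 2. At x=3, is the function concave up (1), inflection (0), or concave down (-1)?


Concavity is determined by the sign of f''(x).
f(x) = -4x^3 + 4x^2 - 2x - 2
f'(x) = -12x^2 + 8x - 2
f''(x) = -24x + 8
f''(3) = -24 * 3 + 8
= -72 + 8
= -64
Since f''(3) < 0, the function is concave down (-1)

-1


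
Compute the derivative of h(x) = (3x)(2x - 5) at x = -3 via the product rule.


Let u(x) = 3x and v(x) = 2x - 5
u'(x) = 3
v'(x) = 2
Product rule: h'(x) = u'(x)*v(x) + u(x)*v'(x)
= 3 * (2x - 5) + (3x) * 2
At x = -3:
u(-3) = 3 * (-3) + 0 = -9
v(-3) = 2 * (-3) - 5 = -11
h'(-3) = 3 * (-11) + (-9) * 2
= -33 - 18
= -51

-51


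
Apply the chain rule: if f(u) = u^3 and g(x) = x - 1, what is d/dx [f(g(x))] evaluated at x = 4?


Using the chain rule: (f(g(x)))' = f'(g(x)) * g'(x)
First, find g(4):
g(4) = 1 * 4 - 1 = 3
Next, f'(u) = 3u^2
And g'(x) = 1
So f'(g(4)) * g'(4)
= 3 * 3^2 * 1
= 3 * 9 * 1
= 27

27


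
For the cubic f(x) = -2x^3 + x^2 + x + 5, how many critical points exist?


Find where f'(x) = 0:
f(x) = -2x^3 + x^2 + x + 5
f'(x) = -6x^2 + 2x + 1
This is a quadratic in x. Use the discriminant to count real roots.
Discriminant = (2)^2 - 4 * (-6) * 1
= 4 - (-24)
= 28
Since discriminant > 0, f'(x) = 0 has 2 real solutions.
Number of critical points: 2

2


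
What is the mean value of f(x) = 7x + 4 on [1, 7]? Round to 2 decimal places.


Average value = 1/(b-a) * integral from a to b of f(x) dx
First compute the integral of 7x + 4:
F(x) = (7/2)x^2 + 4x
F(7) = 7/2 * 49 + 4 * 7 = 399/2
F(1) = 7/2 * 1 + 4 * 1 = 15/2
Integral = 399/2 - 15/2 = 192
Average = 192 / (7 - 1) = 192 / 6
= 32 = 32.00

32.00


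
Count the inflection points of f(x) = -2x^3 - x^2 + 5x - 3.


Inflection points occur where f''(x) = 0 and concavity changes.
f(x) = -2x^3 - x^2 + 5x - 3
f'(x) = -6x^2 - 2x + 5
f''(x) = -12x - 2
Set f''(x) = 0:
-12x - 2 = 0
x = 2 / (-12) = -1/6
Since f''(x) is linear (degree 1), it changes sign at this point.
Therefore there is exactly 1 inflection point.

1


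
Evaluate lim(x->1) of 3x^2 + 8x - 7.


Since polynomials are continuous, we use direct substitution.
lim(x->1) of 3x^2 + 8x - 7
= 3 * 1^2 + 8 * 1 - 7
= 3 + 8 - 7
= 4

4


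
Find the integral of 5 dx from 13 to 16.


The integral of a constant k over [a, b] equals k * (b - a).
integral from 13 to 16 of 5 dx
= 5 * (16 - 13)
= 5 * 3
= 15

15


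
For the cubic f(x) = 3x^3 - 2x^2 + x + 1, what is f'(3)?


Differentiate f(x) = 3x^3 - 2x^2 + x + 1 term by term:
f'(x) = 9x^2 - 4x + 1
Substitute x = 3:
f'(3) = 9 * 3^2 - 4 * 3 + 1
= 81 - 12 + 1
= 70

70


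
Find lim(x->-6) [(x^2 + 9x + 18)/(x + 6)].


Direct substitution gives 0/0, so we factor the numerator.
Factor: (x^2 + 9x + 18) = (x + 6)(x + 3)
Cancel the common factor (x + 6):
(x^2 + 9x + 18)/(x + 6) = (x + 3)
Now substitute x = -6:
= (-6) - (-3) = -3

-3


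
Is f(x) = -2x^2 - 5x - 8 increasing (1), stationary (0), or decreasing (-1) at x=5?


Compute f'(x) to determine behavior:
f'(x) = -4x - 5
f'(5) = -4 * 5 - 5
= -20 - 5
= -25
Since f'(5) < 0, the function is decreasing (-1)

-1


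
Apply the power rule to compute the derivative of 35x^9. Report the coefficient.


We apply the power rule: d/dx [ax^n] = a*n * x^(n-1)
d/dx [35x^9]
= 35 * 9 * x^(9-1)
= 315x^8
The coefficient is 315

315


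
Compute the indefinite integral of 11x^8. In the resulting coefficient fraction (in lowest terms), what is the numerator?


Apply the power rule for integration:
integral of ax^n dx = a/(n+1) * x^(n+1) + C
integral of 11x^8 dx
= 11/9 * x^9 + C
The coefficient in lowest terms is 11/9, and its numerator is 11

11


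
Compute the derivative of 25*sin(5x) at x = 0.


Apply the chain rule to differentiate 25*sin(5x):
d/dx [25*sin(5x)]
= 25 * cos(5x) * d/dx(5x)
= 25 * 5 * cos(5x)
= 125 * cos(5x)
Evaluate at x = 0:
= 125 * cos(0)
= 125 * 1
= 125

125


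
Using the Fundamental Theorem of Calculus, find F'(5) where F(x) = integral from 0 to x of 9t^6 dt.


By the Fundamental Theorem of Calculus (Part 1):
If F(x) = integral from 0 to x of f(t) dt, then F'(x) = f(x)
Here f(t) = 9t^6
So F'(x) = 9x^6
Evaluate at x = 5:
F'(5) = 9 * 5^6
= 9 * 15625
= 140625

140625


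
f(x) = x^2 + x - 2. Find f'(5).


Differentiate term by term using power and sum rules:
f(x) = x^2 + x - 2
f'(x) = 2x + 1
Substitute x = 5:
f'(5) = 2 * 5 + 1
= 10 + 1
= 11

11


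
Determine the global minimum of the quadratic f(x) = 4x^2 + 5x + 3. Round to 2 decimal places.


For a quadratic f(x) = ax^2 + bx + c with a > 0, the minimum is at the vertex.
Vertex x-coordinate: x = -b/(2a)
x = -(5) / (2 * 4)
x = -5/8
Substitute back to find the minimum value:
f(-5/8) = 4 * (-5/8)^2 + 5 * (-5/8) + 3
= 25/16 - 25/8 + 3
= 23/16 ≈ 1.44

1.44


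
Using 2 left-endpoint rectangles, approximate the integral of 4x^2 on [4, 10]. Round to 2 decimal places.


Left Riemann sum uses left endpoints of each subinterval.
Interval: [4, 10], n = 2
dx = (10 - 4) / 2 = 3
Left endpoints: [4, 7]
f values: [64, 196]
Sum = dx * (sum of f values)
= 3 * 260
= 780 = 780.00

780.00


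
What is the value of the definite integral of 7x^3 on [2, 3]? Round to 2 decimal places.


Find the antiderivative of 7x^3:
F(x) = 7/4 * x^4
Apply the Fundamental Theorem of Calculus:
F(3) - F(2)
= 7/4 * 3^4 - 7/4 * 2^4
= 7/4 * (81 - 16)
= 7/4 * 65
= 455/4 = 113.75

113.75


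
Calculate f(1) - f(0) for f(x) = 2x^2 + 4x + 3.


Net change = f(b) - f(a)
f(x) = 2x^2 + 4x + 3
Compute f(1):
f(1) = 2 * 1^2 + 4 * 1 + 3
= 2 + 4 + 3
= 9
Compute f(0):
f(0) = 2 * 0^2 + 4 * 0 + 3
= 0 + 0 + 3
= 3
Net change = 9 - 3 = 6

6


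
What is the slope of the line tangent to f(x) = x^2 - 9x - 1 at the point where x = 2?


The slope of the tangent line equals f'(x) at the point.
f(x) = x^2 - 9x - 1
f'(x) = 2x - 9
At x = 2:
f'(2) = 2 * 2 - 9
= 4 - 9
= -5

-5


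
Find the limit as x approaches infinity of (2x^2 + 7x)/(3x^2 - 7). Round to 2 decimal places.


For limits at infinity with equal-degree polynomials,
we compare leading coefficients.
Numerator leading term: 2x^2
Denominator leading term: 3x^2
Divide both by x^2:
lim = (2 + 7/x) / (3 - 7/x^2)
As x -> infinity, the 1/x and 1/x^2 terms vanish:
= 2/3 ≈ 0.67

0.67


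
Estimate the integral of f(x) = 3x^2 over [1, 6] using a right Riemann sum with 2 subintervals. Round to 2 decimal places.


Right Riemann sum uses right endpoints of each subinterval.
Interval: [1, 6], n = 2
dx = (6 - 1) / 2 = 5/2
Right endpoints: [7/2, 6]
f values: [147/4, 108]
Sum = dx * (sum of f values)
= 5/2 * 579/4
= 2895/8 ≈ 361.88

361.88


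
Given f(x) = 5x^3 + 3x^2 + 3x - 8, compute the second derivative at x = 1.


First derivative:
f'(x) = 15x^2 + 6x + 3
Second derivative:
f''(x) = 30x + 6
Substitute x = 1:
f''(1) = 30 * 1 + 6
= 30 + 6
= 36

36


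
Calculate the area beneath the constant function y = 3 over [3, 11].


The area under a constant function y = 3 is a rectangle.
Width = 11 - 3 = 8
Height = 3
Area = width * height
= 8 * 3
= 24

24


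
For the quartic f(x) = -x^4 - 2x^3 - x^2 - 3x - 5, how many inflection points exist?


Inflection points occur where f''(x) = 0 and concavity changes.
f(x) = -x^4 - 2x^3 - x^2 - 3x - 5
f'(x) = -4x^3 - 6x^2 - 2x - 3
f''(x) = -12x^2 - 12x - 2
This is a quadratic in x. Use the discriminant to count real roots.
Discriminant = (-12)^2 - 4 * (-12) * (-2)
= 144 - 96
= 48
Since discriminant > 0, f''(x) = 0 has 2 distinct real solutions.
A quadratic with two distinct real roots changes sign at each root, so concavity changes at both.
Number of inflection points: 2

2


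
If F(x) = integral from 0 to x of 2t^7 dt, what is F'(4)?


By the Fundamental Theorem of Calculus (Part 1):
If F(x) = integral from 0 to x of f(t) dt, then F'(x) = f(x)
Here f(t) = 2t^7
So F'(x) = 2x^7
Evaluate at x = 4:
F'(4) = 2 * 4^7
= 2 * 16384
= 32768

32768


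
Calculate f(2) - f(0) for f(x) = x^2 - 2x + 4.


Net change = f(b) - f(a)
f(x) = x^2 - 2x + 4
Compute f(2):
f(2) = 1 * 2^2 - 2 * 2 + 4
= 4 - 4 + 4
= 4
Compute f(0):
f(0) = 1 * 0^2 - 2 * 0 + 4
= 0 + 0 + 4
= 4
Net change = 4 - 4 = 0

0


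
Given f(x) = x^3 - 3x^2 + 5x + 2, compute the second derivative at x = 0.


First derivative:
f'(x) = 3x^2 - 6x + 5
Second derivative:
f''(x) = 6x - 6
Substitute x = 0:
f''(0) = 6 * 0 - 6
= 0 - 6
= -6

-6


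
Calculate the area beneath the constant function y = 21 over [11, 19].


The area under a constant function y = 21 is a rectangle.
Width = 19 - 11 = 8
Height = 21
Area = width * height
= 8 * 21
= 168

168


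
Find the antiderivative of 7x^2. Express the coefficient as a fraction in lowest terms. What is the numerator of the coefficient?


Apply the power rule for integration:
integral of ax^n dx = a/(n+1) * x^(n+1) + C
integral of 7x^2 dx
= 7/3 * x^3 + C
The coefficient in lowest terms is 7/3, and its numerator is 7

7


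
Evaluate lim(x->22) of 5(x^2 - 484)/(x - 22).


Direct substitution gives 0/0, so we factor the numerator.
Factor: 5(x^2 - 484) = 5 * (x - 22)(x + 22)
Cancel the common factor (x - 22):
5(x^2 - 484)/(x - 22) = 5 * (x + 22)
Now substitute x = 22:
= 5 * (22 + 22) = 220

220


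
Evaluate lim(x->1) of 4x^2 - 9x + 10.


Since polynomials are continuous, we use direct substitution.
lim(x->1) of 4x^2 - 9x + 10
= 4 * 1^2 - 9 * 1 + 10
= 4 - 9 + 10
= 5

5


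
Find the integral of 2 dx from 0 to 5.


The integral of a constant k over [a, b] equals k * (b - a).
integral from 0 to 5 of 2 dx
= 2 * (5 - 0)
= 2 * 5
= 10

10


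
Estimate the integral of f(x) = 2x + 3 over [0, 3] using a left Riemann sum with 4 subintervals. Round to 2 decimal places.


Left Riemann sum uses left endpoints of each subinterval.
Interval: [0, 3], n = 4
dx = (3 - 0) / 4 = 3/4
Left endpoints: [0, 3/4, 3/2, 9/4]
f values: [3, 9/2, 6, 15/2]
Sum = dx * (sum of f values)
= 3/4 * 21
= 63/4 = 15.75

15.75


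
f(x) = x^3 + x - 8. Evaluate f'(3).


Differentiate f(x) = x^3 + x - 8 term by term:
f'(x) = 3x^2 + 1
Substitute x = 3:
f'(3) = 3 * 3^2 + 0 * 3 + 1
= 27 + 0 + 1
= 28

28


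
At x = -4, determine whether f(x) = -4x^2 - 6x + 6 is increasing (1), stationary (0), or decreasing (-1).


Compute f'(x) to determine behavior:
f'(x) = -8x - 6
f'(-4) = -8 * (-4) - 6
= 32 - 6
= 26
Since f'(-4) > 0, the function is increasing (1)

1


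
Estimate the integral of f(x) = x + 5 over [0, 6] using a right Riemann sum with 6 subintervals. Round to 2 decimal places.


Right Riemann sum uses right endpoints of each subinterval.
Interval: [0, 6], n = 6
dx = (6 - 0) / 6 = 1
Right endpoints: [1, 2, 3, 4, 5, 6]
f values: [6, 7, 8, 9, 10, 11]
Sum = dx * (sum of f values)
= 1 * 51
= 51 = 51.00

51.00


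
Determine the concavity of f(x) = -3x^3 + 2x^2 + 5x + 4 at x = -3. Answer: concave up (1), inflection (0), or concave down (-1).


Concavity is determined by the sign of f''(x).
f(x) = -3x^3 + 2x^2 + 5x + 4
f'(x) = -9x^2 + 4x + 5
f''(x) = -18x + 4
f''(-3) = -18 * (-3) + 4
= 54 + 4
= 58
Since f''(-3) > 0, the function is concave up (1)

1


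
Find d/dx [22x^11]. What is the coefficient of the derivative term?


We apply the power rule: d/dx [ax^n] = a*n * x^(n-1)
d/dx [22x^11]
= 22 * 11 * x^(11-1)
= 242x^10
The coefficient is 242

242


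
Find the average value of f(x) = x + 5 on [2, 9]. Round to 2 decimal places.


Average value = 1/(b-a) * integral from a to b of f(x) dx
First compute the integral of x + 5:
F(x) = (1/2)x^2 + 5x
F(9) = 1/2 * 81 + 5 * 9 = 171/2
F(2) = 1/2 * 4 + 5 * 2 = 12
Integral = 171/2 - 12 = 147/2
Average = (147/2) / (9 - 2) = (147/2) / 7
= 21/2 = 10.50

10.50


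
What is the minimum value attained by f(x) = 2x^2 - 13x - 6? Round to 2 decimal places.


For a quadratic f(x) = ax^2 + bx + c with a > 0, the minimum is at the vertex.
Vertex x-coordinate: x = -b/(2a)
x = -(-13) / (2 * 2)
x = 13/4
Substitute back to find the minimum value:
f(13/4) = 2 * (13/4)^2 - 13 * (13/4) - 6
= 169/8 - 169/4 - 6
= -217/8 ≈ -27.13

-27.13
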